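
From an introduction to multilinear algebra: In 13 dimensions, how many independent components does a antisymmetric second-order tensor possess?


A antisymmetric rank-2 tensor in d dimensions has d(d-1)/2 independent components.
d = 13
d(d-1)/2 = 13 * 12 / 2 = 156 / 2 = 78

78


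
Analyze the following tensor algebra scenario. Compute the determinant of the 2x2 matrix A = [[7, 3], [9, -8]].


For a 2x2 matrix [[a, b], [c, d]], det = a*d - b*c.
a = 7, b = 3, c = 9, d = -8
a*d = 7 * -8 = -56
b*c = 3 * 9 = 27
det = -56 - 27 = -83

-83


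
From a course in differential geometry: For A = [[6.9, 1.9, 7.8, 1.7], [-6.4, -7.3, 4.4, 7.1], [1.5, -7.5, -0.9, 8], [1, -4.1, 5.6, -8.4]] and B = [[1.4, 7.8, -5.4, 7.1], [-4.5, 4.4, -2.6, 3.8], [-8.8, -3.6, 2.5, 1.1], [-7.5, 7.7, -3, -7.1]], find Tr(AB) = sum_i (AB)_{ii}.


Tr(AB) = sum_i (AB)_{ii} where (AB)_{ii} = sum_k A_{ik} B_{ki}.
(AB)_{11} = 6.9*1.4 + 1.9*-4.5 + 7.8*-8.8 + 1.7*-7.5 = -80.28
(AB)_{22} = -6.4*7.8 + -7.3*4.4 + 4.4*-3.6 + 7.1*7.7 = -43.21
(AB)_{33} = 1.5*-5.4 + -7.5*-2.6 + -0.9*2.5 + 8*-3 = -14.85
(AB)_{44} = 1*7.1 + -4.1*3.8 + 5.6*1.1 + -8.4*-7.1 = 57.32
Tr(AB) = -80.28 + -43.21 + -14.85 + 57.32 = -81.02

-81.02


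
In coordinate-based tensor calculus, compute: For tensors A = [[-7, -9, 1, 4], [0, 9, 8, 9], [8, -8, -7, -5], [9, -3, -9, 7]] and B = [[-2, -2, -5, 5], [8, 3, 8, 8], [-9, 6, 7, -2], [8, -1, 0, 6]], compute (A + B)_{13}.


Tensor addition is component-wise: (A + B)_{ij} = A_{ij} + B_{ij}.
A_{13} = 1
B_{13} = -5
(A + B)_{13} = 1 + -5 = -4

-4


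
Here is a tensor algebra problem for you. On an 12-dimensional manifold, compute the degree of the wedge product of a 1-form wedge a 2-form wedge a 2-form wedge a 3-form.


The degree of a wedge product is the sum of the degrees of the individual forms.
Degrees: 1, 2, 2, 3
Total degree = 1 + 2 + 2 + 3 = 8

8


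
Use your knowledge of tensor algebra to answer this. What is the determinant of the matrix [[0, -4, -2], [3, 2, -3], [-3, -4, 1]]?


Expanding along the first row, det(A) = a11*M_11 - a12*M_12 + a13*M_13, where M_1j is the (1,j) minor.
Minor M_11 = 2*1 - -3*-4 = -10
Minor M_12 = 3*1 - -3*-3 = -6
Minor M_13 = 3*-4 - 2*-3 = -6
det = 0*(-10) - -4*(-6) + -2*(-6)
    = 0 - 24 + 12
    = -12

-12


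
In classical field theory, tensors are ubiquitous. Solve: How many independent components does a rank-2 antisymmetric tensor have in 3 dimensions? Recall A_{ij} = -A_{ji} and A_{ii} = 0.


An antisymmetric rank-2 tensor satisfies A_{ij} = -A_{ji}, so diagonal entries are zero.
The independent components are the upper-triangular entries: C(n, 2) = n(n-1)/2.
n = 3
C(3, 2) = 3 * 2 / 2 = 6 / 2 = 3

3


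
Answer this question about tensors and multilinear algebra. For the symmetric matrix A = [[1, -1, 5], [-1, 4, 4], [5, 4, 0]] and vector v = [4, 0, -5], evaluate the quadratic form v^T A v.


First compute Av:
(Av)_1 = 1*4 + -1*0 + 5*-5 = -21
(Av)_2 = -1*4 + 4*0 + 4*-5 = -24
(Av)_3 = 5*4 + 4*0 + 0*-5 = 20
Av = [-21, -24, 20]
Then v^T (Av) = 4*-21 + 0*-24 + -5*20
= -84 + 0 + -100 = -184

-184


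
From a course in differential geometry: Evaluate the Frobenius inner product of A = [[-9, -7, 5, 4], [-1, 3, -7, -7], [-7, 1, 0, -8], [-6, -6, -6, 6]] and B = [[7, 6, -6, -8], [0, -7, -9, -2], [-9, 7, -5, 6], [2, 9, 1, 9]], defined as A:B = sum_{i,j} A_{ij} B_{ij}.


A:B = sum over all i,j of A_{ij} * B_{ij}.
Row 1: -9*7=-63, -7*6=-42, 5*-6=-30, 4*-8=-32 => row sum = -167
Row 2: -1*0=0, 3*-7=-21, -7*-9=63, -7*-2=14 => row sum = 56
Row 3: -7*-9=63, 1*7=7, 0*-5=0, -8*6=-48 => row sum = 22
Row 4: -6*2=-12, -6*9=-54, -6*1=-6, 6*9=54 => row sum = -18
Total = -167 + 56 + 22 + -18 = -107

-107


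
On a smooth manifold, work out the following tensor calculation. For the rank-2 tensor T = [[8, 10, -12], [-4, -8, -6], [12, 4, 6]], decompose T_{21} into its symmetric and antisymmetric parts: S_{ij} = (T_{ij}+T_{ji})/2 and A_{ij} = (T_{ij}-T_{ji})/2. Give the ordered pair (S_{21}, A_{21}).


T_{21} = -4
T_{12} = 10
S_{21} = (-4 + 10)/2 = 6/2 = 3
A_{21} = (-4 - 10)/2 = -14/2 = -7
Check: S + A = 3 + -7 = -4 = T_{21}.

(3, -7)


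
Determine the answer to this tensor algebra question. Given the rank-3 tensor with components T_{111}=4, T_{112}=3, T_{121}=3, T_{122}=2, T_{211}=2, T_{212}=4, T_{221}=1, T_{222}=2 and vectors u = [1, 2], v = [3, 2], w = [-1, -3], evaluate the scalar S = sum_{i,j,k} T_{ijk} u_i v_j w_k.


S = sum over i,j,k of T_{ijk} u_i v_j w_k. Expanding all 8 terms:
T_{111}*u_1*v_1*w_1 = 4*1*3*-1 = -12  (running total: -12)
T_{112}*u_1*v_1*w_2 = 3*1*3*-3 = -27  (running total: -39)
T_{121}*u_1*v_2*w_1 = 3*1*2*-1 = -6  (running total: -45)
T_{122}*u_1*v_2*w_2 = 2*1*2*-3 = -12  (running total: -57)
T_{211}*u_2*v_1*w_1 = 2*2*3*-1 = -12  (running total: -69)
T_{212}*u_2*v_1*w_2 = 4*2*3*-3 = -72  (running total: -141)
T_{221}*u_2*v_2*w_1 = 1*2*2*-1 = -4  (running total: -145)
T_{222}*u_2*v_2*w_2 = 2*2*2*-3 = -24  (running total: -169)
S = -169

-169


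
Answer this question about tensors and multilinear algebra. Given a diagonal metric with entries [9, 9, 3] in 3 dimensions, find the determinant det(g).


For a diagonal metric, the determinant is the product of diagonal entries.
Diagonal entries: 9, 9, 3
det(g) = 9 * 9 * 3 = 243

243


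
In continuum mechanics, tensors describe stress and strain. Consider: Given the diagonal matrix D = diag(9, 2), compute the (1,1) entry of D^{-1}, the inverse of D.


For a diagonal matrix, the inverse has entries (D^{-1})_{ii} = 1/d_{ii}.
The diagonal entries are: d_{11} = 9, d_{22} = 2
We need (D^{-1})_{11} = 1/d_{11} = 1/9 = 1/9

1/9


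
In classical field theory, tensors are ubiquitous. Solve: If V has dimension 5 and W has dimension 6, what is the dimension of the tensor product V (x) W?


The dimension of a tensor product is the product of dimensions.
dim(V) = 5, dim(W) = 6
dim(V (x) W) = 5 * 6 = 30

30


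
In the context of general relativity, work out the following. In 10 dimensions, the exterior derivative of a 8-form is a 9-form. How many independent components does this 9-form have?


The exterior derivative of a p-form is a (p+1)-form.
Its number of independent components is C(n, p+1).
n = 10, p+1 = 9
C(10, 9) = 10

10


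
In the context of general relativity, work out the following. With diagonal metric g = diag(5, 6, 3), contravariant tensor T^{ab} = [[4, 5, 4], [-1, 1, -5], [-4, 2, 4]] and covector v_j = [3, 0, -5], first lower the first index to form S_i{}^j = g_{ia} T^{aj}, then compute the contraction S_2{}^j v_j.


Step 1: lower the first index. For a diagonal metric, g_{ia} T^{aj} = g_{ii} T^{ij} (no sum on i).
g_{22} = 6
S_2{}^1 = 6 * T^{21} = 6 * -1 = -6
S_2{}^2 = 6 * T^{22} = 6 * 1 = 6
S_2{}^3 = 6 * T^{23} = 6 * -5 = -30
Step 2: contract S_2{}^j with v_j.
S_2{}^1 * v_1 = -6 * 3 = -18
S_2{}^2 * v_2 = 6 * 0 = 0
S_2{}^3 * v_3 = -30 * -5 = 150
Result = -18 + 0 + 150 = 132

132


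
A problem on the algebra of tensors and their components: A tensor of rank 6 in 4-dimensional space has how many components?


The number of components of a rank-r tensor in d dimensions is d^r.
Here d = 4 and r = 6.
4^6 = 4096

4096


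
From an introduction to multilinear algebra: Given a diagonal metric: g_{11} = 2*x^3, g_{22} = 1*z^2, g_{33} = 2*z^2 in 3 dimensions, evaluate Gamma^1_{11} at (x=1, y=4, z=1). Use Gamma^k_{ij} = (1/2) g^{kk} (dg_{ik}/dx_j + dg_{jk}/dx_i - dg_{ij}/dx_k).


For a diagonal metric, Gamma^k_{ij} = (1/2) g^{kk} (dg_{ik}/dx_j + dg_{jk}/dx_i - dg_{ij}/dx_k).
The metric is diagonal, so g_{ab} = 0 for a != b.
At the given point: g_{11} = 2, g_{22} = 1, g_{33} = 2
g^{11} = 1/2
dg_{11}/dx_1 = dg_{11}/dx_1 = 6
dg_{11}/dx_1 = dg_{11}/dx_1 = 6
dg_{11}/dx_1 = dg_{11}/dx_1 = 6
Numerator = 6 + 6 - 6 = 6
Gamma^1_{11} = 6 / (2 * 2) = 3/2

3/2


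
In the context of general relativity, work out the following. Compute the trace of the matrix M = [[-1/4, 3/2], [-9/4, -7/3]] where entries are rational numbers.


The trace is the sum of diagonal entries.
Diagonal: M[1,1] = -1/4, M[2,2] = -7/3
Tr(M) = -1/4 + -7/3
Computing step by step:
After adding M[1,1]: -1/4
After adding M[2,2]: -31/12
Tr(M) = -31/12

-31/12


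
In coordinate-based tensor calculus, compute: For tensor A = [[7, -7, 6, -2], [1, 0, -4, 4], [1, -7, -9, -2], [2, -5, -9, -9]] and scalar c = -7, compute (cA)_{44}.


Scalar multiplication: (cA)_{ij} = c * A_{ij}.
c = -7
A_{44} = -9
(cA)_{44} = -7 * -9 = 63

63


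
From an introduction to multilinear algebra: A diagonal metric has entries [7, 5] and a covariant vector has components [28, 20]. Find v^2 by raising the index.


To raise an index with a diagonal metric: v^i = v_i / g_{ii}.
For index 2: v_2 = 20, g_{22} = 5
v^2 = 20 / 5 = 4

4


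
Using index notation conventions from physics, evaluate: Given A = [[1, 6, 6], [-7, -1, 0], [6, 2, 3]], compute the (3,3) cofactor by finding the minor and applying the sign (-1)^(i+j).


To find cofactor C_{33}, delete row 3 and column 3.
The resulting 2x2 submatrix is: [[1, 6], [-7, -1]]
Minor M_{33} = 1*-1 - 6*-7
  = -1 - -42 = 41
Sign = (-1)^(3+3) = (-1)^6 = 1
Cofactor C_{33} = 1 * 41 = 41

41


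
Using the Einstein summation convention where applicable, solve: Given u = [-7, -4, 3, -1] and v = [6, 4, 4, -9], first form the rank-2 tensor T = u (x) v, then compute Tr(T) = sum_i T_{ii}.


The outer product gives T_{ij} = u_i v_j.
The trace (contraction) is Tr(T) = sum_i T_{ii} = sum_i u_i v_i.
Diagonal entries:
T_{11} = u_1 * v_1 = -7 * 6 = -42
T_{22} = u_2 * v_2 = -4 * 4 = -16
T_{33} = u_3 * v_3 = 3 * 4 = 12
T_{44} = u_4 * v_4 = -1 * -9 = 9
Tr(T) = -42 + -16 + 12 + 9 = -37

-37


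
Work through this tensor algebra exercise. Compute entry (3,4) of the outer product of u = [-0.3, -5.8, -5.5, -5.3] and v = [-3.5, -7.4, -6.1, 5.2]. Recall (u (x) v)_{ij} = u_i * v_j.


The outer product entry T_{ij} = u_i * v_j.
We need i=3, j=4.
u_3 = -5.5, v_4 = 5.2
T_{3,4} = -5.5 * 5.2 = -28.6

-28.6


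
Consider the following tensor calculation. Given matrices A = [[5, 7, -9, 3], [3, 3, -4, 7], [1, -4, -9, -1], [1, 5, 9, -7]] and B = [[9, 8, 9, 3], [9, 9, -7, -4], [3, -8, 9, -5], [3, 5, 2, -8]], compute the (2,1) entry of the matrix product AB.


(AB)_{ij} = sum_k A_{ik} B_{kj}.
For i=2, j=1:
A_{21} * B_{11} = 3 * 9 = 27
A_{22} * B_{21} = 3 * 9 = 27
A_{23} * B_{31} = -4 * 3 = -12
A_{24} * B_{41} = 7 * 3 = 21
Sum = 27 + 27 + -12 + 21 = 63

63


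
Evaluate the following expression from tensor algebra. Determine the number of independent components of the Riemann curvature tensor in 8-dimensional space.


The Riemann tensor in d dimensions has d^2(d^2 - 1)/12 independent components.
d = 8, so d^2 = 64
d^2 - 1 = 63
d^2(d^2 - 1) = 64 * 63 = 4032
Divide by 12: 4032 / 12 = 336

336


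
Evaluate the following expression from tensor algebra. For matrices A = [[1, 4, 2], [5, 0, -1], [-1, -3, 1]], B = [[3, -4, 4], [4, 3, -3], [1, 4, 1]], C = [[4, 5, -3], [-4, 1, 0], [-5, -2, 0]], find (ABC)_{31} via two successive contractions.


(ABC)_{31} = sum_m (AB)_{3m} C_{m1}. First compute row 3 of AB.
(AB)_{31} = -1*3 + -3*4 + 1*1 = -14
(AB)_{32} = -1*-4 + -3*3 + 1*4 = -1
(AB)_{33} = -1*4 + -3*-3 + 1*1 = 6
Now contract with column 1 of C:
(AB)_{31} * C_{11} = -14 * 4 = -56
(AB)_{32} * C_{21} = -1 * -4 = 4
(AB)_{33} * C_{31} = 6 * -5 = -30
(ABC)_{31} = -56 + 4 + -30 = -82

-82


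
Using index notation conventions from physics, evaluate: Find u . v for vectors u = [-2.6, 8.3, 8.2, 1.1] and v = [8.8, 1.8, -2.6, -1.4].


The inner product u . v = sum of u_i * v_i.
Term-by-term: -2.6 * 8.8, 8.3 * 1.8, 8.2 * -2.6, 1.1 * -1.4
Products: -22.88, 14.94, -21.32, -1.54
Sum = -22.88 + 14.94 + -21.32 + -1.54 = -30.8

-30.8


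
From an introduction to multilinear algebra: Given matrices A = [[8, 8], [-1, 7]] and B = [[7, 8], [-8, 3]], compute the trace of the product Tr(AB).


Tr(AB) = sum_i (AB)_{ii} where (AB)_{ii} = sum_k A_{ik} B_{ki}.
(AB)_{11} = 8*7 + 8*-8 = -8
(AB)_{22} = -1*8 + 7*3 = 13
Tr(AB) = -8 + 13 = 5

5


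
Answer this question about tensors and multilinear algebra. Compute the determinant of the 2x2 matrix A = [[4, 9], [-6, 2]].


For a 2x2 matrix [[a, b], [c, d]], det = a*d - b*c.
a = 4, b = 9, c = -6, d = 2
a*d = 4 * 2 = 8
b*c = 9 * -6 = -54
det = 8 - -54 = 62

62


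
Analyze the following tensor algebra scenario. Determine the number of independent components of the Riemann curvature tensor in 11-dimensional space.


The Riemann tensor in d dimensions has d^2(d^2 - 1)/12 independent components.
d = 11, so d^2 = 121
d^2 - 1 = 120
d^2(d^2 - 1) = 121 * 120 = 14520
Divide by 12: 14520 / 12 = 1210

1210


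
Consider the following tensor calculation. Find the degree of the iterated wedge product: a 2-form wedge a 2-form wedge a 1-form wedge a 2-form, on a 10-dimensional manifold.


The degree of a wedge product is the sum of the degrees of the individual forms.
Degrees: 2, 2, 1, 2
Total degree = 2 + 2 + 1 + 2 = 7

7


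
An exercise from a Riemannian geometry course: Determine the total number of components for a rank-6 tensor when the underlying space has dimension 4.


The number of components of a rank-r tensor in d dimensions is d^r.
Here d = 4 and r = 6.
4^6 = 4096

4096


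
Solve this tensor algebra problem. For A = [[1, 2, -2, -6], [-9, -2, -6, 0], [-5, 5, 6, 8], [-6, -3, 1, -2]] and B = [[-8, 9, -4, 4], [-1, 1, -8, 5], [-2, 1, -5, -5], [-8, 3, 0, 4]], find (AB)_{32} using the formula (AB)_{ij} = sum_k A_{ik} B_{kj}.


(AB)_{ij} = sum_k A_{ik} B_{kj}.
For i=3, j=2:
A_{31} * B_{12} = -5 * 9 = -45
A_{32} * B_{22} = 5 * 1 = 5
A_{33} * B_{32} = 6 * 1 = 6
A_{34} * B_{42} = 8 * 3 = 24
Sum = -45 + 5 + 6 + 24 = -10

-10


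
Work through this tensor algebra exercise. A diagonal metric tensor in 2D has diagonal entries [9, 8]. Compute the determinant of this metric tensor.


For a diagonal metric, the determinant is the product of diagonal entries.
Diagonal entries: 9, 8
det(g) = 9 * 8 = 72

72


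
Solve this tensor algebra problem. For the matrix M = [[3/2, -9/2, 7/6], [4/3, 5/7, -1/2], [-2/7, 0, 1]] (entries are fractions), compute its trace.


The trace is the sum of diagonal entries.
Diagonal: M[1,1] = 3/2, M[2,2] = 5/7, M[3,3] = 1
Tr(M) = 3/2 + 5/7 + 1
Computing step by step:
After adding M[1,1]: 3/2
After adding M[2,2]: 31/14
After adding M[3,3]: 45/14
Tr(M) = 45/14

45/14


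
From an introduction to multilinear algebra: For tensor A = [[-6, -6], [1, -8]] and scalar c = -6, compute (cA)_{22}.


Scalar multiplication: (cA)_{ij} = c * A_{ij}.
c = -6
A_{22} = -8
(cA)_{22} = -6 * -8 = 48

48


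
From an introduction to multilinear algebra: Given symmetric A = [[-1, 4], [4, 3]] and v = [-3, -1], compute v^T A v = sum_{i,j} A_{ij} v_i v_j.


First compute Av:
(Av)_1 = -1*-3 + 4*-1 = -1
(Av)_2 = 4*-3 + 3*-1 = -15
Av = [-1, -15]
Then v^T (Av) = -3*-1 + -1*-15
= 3 + 15 = 18

18


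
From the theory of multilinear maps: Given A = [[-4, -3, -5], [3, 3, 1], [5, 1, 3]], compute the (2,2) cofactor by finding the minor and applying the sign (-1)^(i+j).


To find cofactor C_{22}, delete row 2 and column 2.
The resulting 2x2 submatrix is: [[-4, -5], [5, 3]]
Minor M_{22} = -4*3 - -5*5
  = -12 - -25 = 13
Sign = (-1)^(2+2) = (-1)^4 = 1
Cofactor C_{22} = 1 * 13 = 13

13


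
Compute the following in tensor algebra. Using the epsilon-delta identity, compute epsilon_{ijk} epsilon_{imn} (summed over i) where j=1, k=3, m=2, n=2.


Using the identity: epsilon_{ijk} epsilon_{imn} = delta_{jm} delta_{kn} - delta_{jn} delta_{km}.
delta_{12} = 0
delta_{32} = 0
delta_{12} = 0
delta_{32} = 0
Result = 0 * 0 - 0 * 0 = 0 - 0 = 0

0


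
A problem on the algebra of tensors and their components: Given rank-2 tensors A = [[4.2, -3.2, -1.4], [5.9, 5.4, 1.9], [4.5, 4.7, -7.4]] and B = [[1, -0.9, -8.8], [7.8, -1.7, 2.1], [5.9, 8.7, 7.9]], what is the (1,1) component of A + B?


Tensor addition is component-wise: (A + B)_{ij} = A_{ij} + B_{ij}.
A_{11} = 4.2
B_{11} = 1
(A + B)_{11} = 4.2 + 1 = 5.2

5.2


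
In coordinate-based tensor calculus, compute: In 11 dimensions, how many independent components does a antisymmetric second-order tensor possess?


A antisymmetric rank-2 tensor in d dimensions has d(d-1)/2 independent components.
d = 11
d(d-1)/2 = 11 * 10 / 2 = 110 / 2 = 55

55


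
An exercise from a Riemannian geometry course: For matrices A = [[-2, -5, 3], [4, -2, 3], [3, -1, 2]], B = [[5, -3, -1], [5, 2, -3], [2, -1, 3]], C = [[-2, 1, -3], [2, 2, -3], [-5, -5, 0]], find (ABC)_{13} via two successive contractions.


(ABC)_{13} = sum_m (AB)_{1m} C_{m3}. First compute row 1 of AB.
(AB)_{11} = -2*5 + -5*5 + 3*2 = -29
(AB)_{12} = -2*-3 + -5*2 + 3*-1 = -7
(AB)_{13} = -2*-1 + -5*-3 + 3*3 = 26
Now contract with column 3 of C:
(AB)_{11} * C_{13} = -29 * -3 = 87
(AB)_{12} * C_{23} = -7 * -3 = 21
(AB)_{13} * C_{33} = 26 * 0 = 0
(ABC)_{13} = 87 + 21 + 0 = 108

108


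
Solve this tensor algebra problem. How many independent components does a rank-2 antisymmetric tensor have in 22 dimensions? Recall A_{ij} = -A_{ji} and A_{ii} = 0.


An antisymmetric rank-2 tensor satisfies A_{ij} = -A_{ji}, so diagonal entries are zero.
The independent components are the upper-triangular entries: C(n, 2) = n(n-1)/2.
n = 22
C(22, 2) = 22 * 21 / 2 = 462 / 2 = 231

231


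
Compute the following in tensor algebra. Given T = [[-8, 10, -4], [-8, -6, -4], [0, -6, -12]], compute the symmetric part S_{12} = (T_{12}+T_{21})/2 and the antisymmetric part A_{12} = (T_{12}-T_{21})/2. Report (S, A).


T_{12} = 10
T_{21} = -8
S_{12} = (10 + -8)/2 = 2/2 = 1
A_{12} = (10 - -8)/2 = 18/2 = 9
Check: S + A = 1 + 9 = 10 = T_{12}.

(1, 9)


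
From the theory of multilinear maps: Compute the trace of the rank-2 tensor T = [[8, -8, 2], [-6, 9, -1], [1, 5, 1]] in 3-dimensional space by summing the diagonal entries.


The contraction (trace) of a rank-2 tensor is the sum of its diagonal elements.
Diagonal entries: A[1,1] = 8, A[2,2] = 9, A[3,3] = 1
Tr(A) = 8 + 9 + 1 = 18

18


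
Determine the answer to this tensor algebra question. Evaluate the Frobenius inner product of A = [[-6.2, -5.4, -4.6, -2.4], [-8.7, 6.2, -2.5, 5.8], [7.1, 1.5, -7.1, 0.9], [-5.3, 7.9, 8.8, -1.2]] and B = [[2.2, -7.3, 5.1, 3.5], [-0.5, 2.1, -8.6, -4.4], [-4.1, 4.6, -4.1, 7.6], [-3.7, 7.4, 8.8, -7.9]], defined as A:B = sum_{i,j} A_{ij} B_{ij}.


A:B = sum over all i,j of A_{ij} * B_{ij}.
Row 1: -6.2*2.2=-13.64, -5.4*-7.3=39.42, -4.6*5.1=-23.46, -2.4*3.5=-8.4 => row sum = -6.08
Row 2: -8.7*-0.5=4.35, 6.2*2.1=13.02, -2.5*-8.6=21.5, 5.8*-4.4=-25.52 => row sum = 13.35
Row 3: 7.1*-4.1=-29.11, 1.5*4.6=6.9, -7.1*-4.1=29.11, 0.9*7.6=6.84 => row sum = 13.74
Row 4: -5.3*-3.7=19.61, 7.9*7.4=58.46, 8.8*8.8=77.44, -1.2*-7.9=9.48 => row sum = 164.99
Total = -6.08 + 13.35 + 13.74 + 164.99 = 186

186


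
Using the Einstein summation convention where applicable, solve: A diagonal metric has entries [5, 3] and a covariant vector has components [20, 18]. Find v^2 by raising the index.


To raise an index with a diagonal metric: v^i = v_i / g_{ii}.
For index 2: v_2 = 18, g_{22} = 3
v^2 = 18 / 3 = 6

6


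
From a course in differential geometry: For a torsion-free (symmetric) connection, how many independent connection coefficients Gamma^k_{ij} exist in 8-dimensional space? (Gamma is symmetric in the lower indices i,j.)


Christoffel symbols Gamma^k_{ij} are symmetric in i,j, so there are d * d(d+1)/2 independent symbols.
d = 8
d(d+1)/2 = 8 * 9 / 2 = 36
Total = 8 * 36 = 288

288


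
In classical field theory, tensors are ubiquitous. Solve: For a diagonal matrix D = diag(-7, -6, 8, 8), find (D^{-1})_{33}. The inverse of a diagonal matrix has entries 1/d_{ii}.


For a diagonal matrix, the inverse has entries (D^{-1})_{ii} = 1/d_{ii}.
The diagonal entries are: d_{11} = -7, d_{22} = -6, d_{33} = 8, d_{44} = 8
We need (D^{-1})_{33} = 1/d_{33} = 1/8 = 1/8

1/8


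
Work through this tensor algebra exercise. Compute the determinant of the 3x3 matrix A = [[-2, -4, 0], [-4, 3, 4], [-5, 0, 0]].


Expanding along the first row, det(A) = a11*M_11 - a12*M_12 + a13*M_13, where M_1j is the (1,j) minor.
Minor M_11 = 3*0 - 4*0 = 0
Minor M_12 = -4*0 - 4*-5 = 20
Minor M_13 = -4*0 - 3*-5 = 15
det = -2*(0) - -4*(20) + 0*(15)
    = 0 - -80 + 0
    = 80

80


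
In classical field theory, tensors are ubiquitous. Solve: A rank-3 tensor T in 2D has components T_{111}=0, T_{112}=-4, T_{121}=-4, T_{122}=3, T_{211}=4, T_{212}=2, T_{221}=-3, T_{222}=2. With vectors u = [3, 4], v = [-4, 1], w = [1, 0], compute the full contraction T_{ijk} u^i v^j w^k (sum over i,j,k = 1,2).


S = sum over i,j,k of T_{ijk} u_i v_j w_k. Expanding all 8 terms:
T_{111}*u_1*v_1*w_1 = 0*3*-4*1 = 0  (running total: 0)
T_{112}*u_1*v_1*w_2 = -4*3*-4*0 = 0  (running total: 0)
T_{121}*u_1*v_2*w_1 = -4*3*1*1 = -12  (running total: -12)
T_{122}*u_1*v_2*w_2 = 3*3*1*0 = 0  (running total: -12)
T_{211}*u_2*v_1*w_1 = 4*4*-4*1 = -64  (running total: -76)
T_{212}*u_2*v_1*w_2 = 2*4*-4*0 = 0  (running total: -76)
T_{221}*u_2*v_2*w_1 = -3*4*1*1 = -12  (running total: -88)
T_{222}*u_2*v_2*w_2 = 2*4*1*0 = 0  (running total: -88)
S = -88

-88


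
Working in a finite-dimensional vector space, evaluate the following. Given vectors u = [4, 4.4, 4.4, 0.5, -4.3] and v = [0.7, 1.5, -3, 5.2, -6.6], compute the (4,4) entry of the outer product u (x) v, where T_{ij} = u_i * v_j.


The outer product entry T_{ij} = u_i * v_j.
We need i=4, j=4.
u_4 = 0.5, v_4 = 5.2
T_{4,4} = 0.5 * 5.2 = 2.6

2.6


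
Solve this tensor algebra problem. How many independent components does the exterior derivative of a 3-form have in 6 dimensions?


The exterior derivative of a p-form is a (p+1)-form.
Its number of independent components is C(n, p+1).
n = 6, p+1 = 4
C(6, 4) = 15

15


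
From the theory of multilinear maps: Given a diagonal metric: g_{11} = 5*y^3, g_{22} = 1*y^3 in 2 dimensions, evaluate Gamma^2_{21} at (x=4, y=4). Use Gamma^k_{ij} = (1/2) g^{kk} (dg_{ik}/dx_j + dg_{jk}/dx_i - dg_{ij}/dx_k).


For a diagonal metric, Gamma^k_{ij} = (1/2) g^{kk} (dg_{ik}/dx_j + dg_{jk}/dx_i - dg_{ij}/dx_k).
The metric is diagonal, so g_{ab} = 0 for a != b.
At the given point: g_{11} = 320, g_{22} = 64
g^{22} = 1/64
dg_{22}/dx_1 = dg_{22}/dx_1 = 0
dg_{12}/dx_2 = 0 (off-diagonal)
dg_{21}/dx_2 = 0 (off-diagonal)
Numerator = 0 + 0 - 0 = 0
Gamma^2_{21} = 0 / (2 * 64) = 0

0


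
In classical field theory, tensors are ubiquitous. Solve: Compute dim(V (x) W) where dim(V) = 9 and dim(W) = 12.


The dimension of a tensor product is the product of dimensions.
dim(V) = 9, dim(W) = 12
dim(V (x) W) = 9 * 12 = 108

108


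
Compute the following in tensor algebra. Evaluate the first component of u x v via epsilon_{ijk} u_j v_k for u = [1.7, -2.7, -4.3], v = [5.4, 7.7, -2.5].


(u x v)_1 = sum_{j,k} epsilon_{1jk} u_j v_k. Only permutations of (1,2,3) contribute; the two non-zero terms are:
eps_{123} u_2 v_3 = 1 * -2.7 * -2.5 = 6.75
eps_{132} u_3 v_2 = -1 * -4.3 * 7.7 = 33.11
(u x v)_1 = 39.86

39.86


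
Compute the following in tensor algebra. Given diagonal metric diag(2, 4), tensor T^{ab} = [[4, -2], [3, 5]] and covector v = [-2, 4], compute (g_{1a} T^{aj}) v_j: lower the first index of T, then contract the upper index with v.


Step 1: lower the first index. For a diagonal metric, g_{ia} T^{aj} = g_{ii} T^{ij} (no sum on i).
g_{11} = 2
S_1{}^1 = 2 * T^{11} = 2 * 4 = 8
S_1{}^2 = 2 * T^{12} = 2 * -2 = -4
Step 2: contract S_1{}^j with v_j.
S_1{}^1 * v_1 = 8 * -2 = -16
S_1{}^2 * v_2 = -4 * 4 = -16
Result = -16 + -16 = -32

-32


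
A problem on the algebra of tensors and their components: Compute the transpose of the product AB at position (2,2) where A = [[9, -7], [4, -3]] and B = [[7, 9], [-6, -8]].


(AB)^T_{ij} = (AB)_{ji} = sum_k A_{jk} B_{ki}.
For i=2, j=2 we need (AB)_{22}:
A_{21} * B_{12} = 4 * 9 = 36
A_{22} * B_{22} = -3 * -8 = 24
Sum = 36 + 24 = 60

60


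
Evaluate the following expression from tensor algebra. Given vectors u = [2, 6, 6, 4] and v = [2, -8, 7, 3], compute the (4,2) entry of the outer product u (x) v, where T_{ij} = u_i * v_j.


The outer product entry T_{ij} = u_i * v_j.
We need i=4, j=2.
u_4 = 4, v_2 = -8
T_{4,2} = 4 * -8 = -32

-32


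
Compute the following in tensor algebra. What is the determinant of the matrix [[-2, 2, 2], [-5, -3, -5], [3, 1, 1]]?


Expanding along the first row, det(A) = a11*M_11 - a12*M_12 + a13*M_13, where M_1j is the (1,j) minor.
Minor M_11 = -3*1 - -5*1 = 2
Minor M_12 = -5*1 - -5*3 = 10
Minor M_13 = -5*1 - -3*3 = 4
det = -2*(2) - 2*(10) + 2*(4)
    = -4 - 20 + 8
    = -16

-16


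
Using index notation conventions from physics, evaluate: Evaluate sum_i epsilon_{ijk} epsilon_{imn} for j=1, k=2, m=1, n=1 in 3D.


Using the identity: epsilon_{ijk} epsilon_{imn} = delta_{jm} delta_{kn} - delta_{jn} delta_{km}.
delta_{11} = 1
delta_{21} = 0
delta_{11} = 1
delta_{21} = 0
Result = 1 * 0 - 1 * 0 = 0 - 0 = 0

0


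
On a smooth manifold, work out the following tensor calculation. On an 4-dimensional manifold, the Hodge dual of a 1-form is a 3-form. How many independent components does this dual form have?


The Hodge dual of a p-form on an n-dimensional manifold is an (n-p)-form.
n = 4, p = 1, so dual degree = 4 - 1 = 3
The number of components is C(n, n-p) = C(4, 3) = 4

4


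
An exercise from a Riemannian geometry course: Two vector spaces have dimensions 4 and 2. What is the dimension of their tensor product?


The dimension of a tensor product is the product of dimensions.
dim(V) = 4, dim(W) = 2
dim(V (x) W) = 4 * 2 = 8

8


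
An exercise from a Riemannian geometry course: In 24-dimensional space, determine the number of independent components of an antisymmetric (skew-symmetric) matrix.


An antisymmetric rank-2 tensor satisfies A_{ij} = -A_{ji}, so diagonal entries are zero.
The independent components are the upper-triangular entries: C(n, 2) = n(n-1)/2.
n = 24
C(24, 2) = 24 * 23 / 2 = 552 / 2 = 276

276


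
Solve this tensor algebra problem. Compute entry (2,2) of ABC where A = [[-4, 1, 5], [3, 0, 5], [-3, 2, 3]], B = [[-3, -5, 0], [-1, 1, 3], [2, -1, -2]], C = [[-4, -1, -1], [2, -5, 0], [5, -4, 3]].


(ABC)_{22} = sum_m (AB)_{2m} C_{m2}. First compute row 2 of AB.
(AB)_{21} = 3*-3 + 0*-1 + 5*2 = 1
(AB)_{22} = 3*-5 + 0*1 + 5*-1 = -20
(AB)_{23} = 3*0 + 0*3 + 5*-2 = -10
Now contract with column 2 of C:
(AB)_{21} * C_{12} = 1 * -1 = -1
(AB)_{22} * C_{22} = -20 * -5 = 100
(AB)_{23} * C_{32} = -10 * -4 = 40
(ABC)_{22} = -1 + 100 + 40 = 139

139


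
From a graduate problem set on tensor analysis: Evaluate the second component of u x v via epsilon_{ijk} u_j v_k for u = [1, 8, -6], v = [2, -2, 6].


(u x v)_2 = sum_{j,k} epsilon_{2jk} u_j v_k. Only permutations of (1,2,3) contribute; the two non-zero terms are:
eps_{213} u_1 v_3 = -1 * 1 * 6 = -6
eps_{231} u_3 v_1 = 1 * -6 * 2 = -12
(u x v)_2 = -18

-18


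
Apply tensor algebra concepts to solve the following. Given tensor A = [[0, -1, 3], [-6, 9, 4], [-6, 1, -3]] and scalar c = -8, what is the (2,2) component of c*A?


Scalar multiplication: (cA)_{ij} = c * A_{ij}.
c = -8
A_{22} = 9
(cA)_{22} = -8 * 9 = -72

-72


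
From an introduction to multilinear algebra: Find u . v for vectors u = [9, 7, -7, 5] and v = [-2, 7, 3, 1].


The inner product u . v = sum of u_i * v_i.
Term-by-term: 9 * -2, 7 * 7, -7 * 3, 5 * 1
Products: -18, 49, -21, 5
Sum = -18 + 49 + -21 + 5 = 15

15


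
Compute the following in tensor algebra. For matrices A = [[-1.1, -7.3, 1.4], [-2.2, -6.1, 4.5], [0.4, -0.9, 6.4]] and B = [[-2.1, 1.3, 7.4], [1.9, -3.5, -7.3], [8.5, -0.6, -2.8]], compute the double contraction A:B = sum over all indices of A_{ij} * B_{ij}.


A:B = sum over all i,j of A_{ij} * B_{ij}.
Row 1: -1.1*-2.1=2.31, -7.3*1.3=-9.49, 1.4*7.4=10.36 => row sum = 3.18
Row 2: -2.2*1.9=-4.18, -6.1*-3.5=21.35, 4.5*-7.3=-32.85 => row sum = -15.68
Row 3: 0.4*8.5=3.4, -0.9*-0.6=0.54, 6.4*-2.8=-17.92 => row sum = -13.98
Total = 3.18 + -15.68 + -13.98 = -26.48

-26.48


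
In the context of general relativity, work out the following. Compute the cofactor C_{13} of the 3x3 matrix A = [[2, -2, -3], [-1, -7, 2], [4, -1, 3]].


To find cofactor C_{13}, delete row 1 and column 3.
The resulting 2x2 submatrix is: [[-1, -7], [4, -1]]
Minor M_{13} = -1*-1 - -7*4
  = 1 - -28 = 29
Sign = (-1)^(1+3) = (-1)^4 = 1
Cofactor C_{13} = 1 * 29 = 29

29


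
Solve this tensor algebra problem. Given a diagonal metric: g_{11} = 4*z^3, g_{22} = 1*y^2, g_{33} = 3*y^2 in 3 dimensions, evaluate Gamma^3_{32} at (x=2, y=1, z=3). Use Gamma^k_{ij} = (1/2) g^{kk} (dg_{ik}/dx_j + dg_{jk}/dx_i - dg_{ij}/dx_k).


For a diagonal metric, Gamma^k_{ij} = (1/2) g^{kk} (dg_{ik}/dx_j + dg_{jk}/dx_i - dg_{ij}/dx_k).
The metric is diagonal, so g_{ab} = 0 for a != b.
At the given point: g_{11} = 108, g_{22} = 1, g_{33} = 3
g^{33} = 1/3
dg_{33}/dx_2 = dg_{33}/dx_2 = 6
dg_{23}/dx_3 = 0 (off-diagonal)
dg_{32}/dx_3 = 0 (off-diagonal)
Numerator = 6 + 0 - 0 = 6
Gamma^3_{32} = 6 / (2 * 3) = 1

1


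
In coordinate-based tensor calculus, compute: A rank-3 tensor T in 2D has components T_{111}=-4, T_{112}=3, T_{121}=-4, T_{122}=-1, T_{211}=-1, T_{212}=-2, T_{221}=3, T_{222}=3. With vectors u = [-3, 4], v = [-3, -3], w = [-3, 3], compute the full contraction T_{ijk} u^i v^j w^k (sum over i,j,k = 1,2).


S = sum over i,j,k of T_{ijk} u_i v_j w_k. Expanding all 8 terms:
T_{111}*u_1*v_1*w_1 = -4*-3*-3*-3 = 108  (running total: 108)
T_{112}*u_1*v_1*w_2 = 3*-3*-3*3 = 81  (running total: 189)
T_{121}*u_1*v_2*w_1 = -4*-3*-3*-3 = 108  (running total: 297)
T_{122}*u_1*v_2*w_2 = -1*-3*-3*3 = -27  (running total: 270)
T_{211}*u_2*v_1*w_1 = -1*4*-3*-3 = -36  (running total: 234)
T_{212}*u_2*v_1*w_2 = -2*4*-3*3 = 72  (running total: 306)
T_{221}*u_2*v_2*w_1 = 3*4*-3*-3 = 108  (running total: 414)
T_{222}*u_2*v_2*w_2 = 3*4*-3*3 = -108  (running total: 306)
S = 306

306


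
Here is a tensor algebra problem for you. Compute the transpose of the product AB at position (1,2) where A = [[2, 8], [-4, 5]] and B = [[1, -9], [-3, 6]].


(AB)^T_{ij} = (AB)_{ji} = sum_k A_{jk} B_{ki}.
For i=1, j=2 we need (AB)_{21}:
A_{21} * B_{11} = -4 * 1 = -4
A_{22} * B_{21} = 5 * -3 = -15
Sum = -4 + -15 = -19

-19


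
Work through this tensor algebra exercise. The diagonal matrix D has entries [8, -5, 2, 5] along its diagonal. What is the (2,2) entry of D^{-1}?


For a diagonal matrix, the inverse has entries (D^{-1})_{ii} = 1/d_{ii}.
The diagonal entries are: d_{11} = 8, d_{22} = -5, d_{33} = 2, d_{44} = 5
We need (D^{-1})_{22} = 1/d_{22} = 1/-5 = -1/5

-1/5


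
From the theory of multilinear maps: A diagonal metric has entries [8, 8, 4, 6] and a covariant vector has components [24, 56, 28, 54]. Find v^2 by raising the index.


To raise an index with a diagonal metric: v^i = v_i / g_{ii}.
For index 2: v_2 = 56, g_{22} = 8
v^2 = 56 / 8 = 7

7


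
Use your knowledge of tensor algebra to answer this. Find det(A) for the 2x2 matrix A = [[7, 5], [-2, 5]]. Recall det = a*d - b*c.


For a 2x2 matrix [[a, b], [c, d]], det = a*d - b*c.
a = 7, b = 5, c = -2, d = 5
a*d = 7 * 5 = 35
b*c = 5 * -2 = -10
det = 35 - -10 = 45

45


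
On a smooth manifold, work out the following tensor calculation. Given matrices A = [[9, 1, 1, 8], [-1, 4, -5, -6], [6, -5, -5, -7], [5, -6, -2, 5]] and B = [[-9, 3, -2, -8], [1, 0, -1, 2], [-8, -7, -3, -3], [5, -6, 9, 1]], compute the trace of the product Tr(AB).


Tr(AB) = sum_i (AB)_{ii} where (AB)_{ii} = sum_k A_{ik} B_{ki}.
(AB)_{11} = 9*-9 + 1*1 + 1*-8 + 8*5 = -48
(AB)_{22} = -1*3 + 4*0 + -5*-7 + -6*-6 = 68
(AB)_{33} = 6*-2 + -5*-1 + -5*-3 + -7*9 = -55
(AB)_{44} = 5*-8 + -6*2 + -2*-3 + 5*1 = -41
Tr(AB) = -48 + 68 + -55 + -41 = -76

-76


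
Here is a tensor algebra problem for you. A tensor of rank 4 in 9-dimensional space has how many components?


The number of components of a rank-r tensor in d dimensions is d^r.
Here d = 9 and r = 4.
9^4 = 6561

6561


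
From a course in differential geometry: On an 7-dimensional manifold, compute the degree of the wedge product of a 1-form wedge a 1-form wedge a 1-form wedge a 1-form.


The degree of a wedge product is the sum of the degrees of the individual forms.
Degrees: 1, 1, 1, 1
Total degree = 1 + 1 + 1 + 1 = 4

4


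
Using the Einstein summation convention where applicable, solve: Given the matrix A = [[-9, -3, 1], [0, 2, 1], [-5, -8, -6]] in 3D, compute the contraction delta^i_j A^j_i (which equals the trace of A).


The contraction (trace) of a rank-2 tensor is the sum of its diagonal elements.
Diagonal entries: A[1,1] = -9, A[2,2] = 2, A[3,3] = -6
Tr(A) = -9 + 2 + -6 = -13

-13


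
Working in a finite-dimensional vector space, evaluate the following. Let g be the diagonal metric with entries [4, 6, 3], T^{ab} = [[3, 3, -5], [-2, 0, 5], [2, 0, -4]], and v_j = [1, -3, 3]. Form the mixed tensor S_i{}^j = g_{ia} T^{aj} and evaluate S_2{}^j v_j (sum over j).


Step 1: lower the first index. For a diagonal metric, g_{ia} T^{aj} = g_{ii} T^{ij} (no sum on i).
g_{22} = 6
S_2{}^1 = 6 * T^{21} = 6 * -2 = -12
S_2{}^2 = 6 * T^{22} = 6 * 0 = 0
S_2{}^3 = 6 * T^{23} = 6 * 5 = 30
Step 2: contract S_2{}^j with v_j.
S_2{}^1 * v_1 = -12 * 1 = -12
S_2{}^2 * v_2 = 0 * -3 = 0
S_2{}^3 * v_3 = 30 * 3 = 90
Result = -12 + 0 + 90 = 78

78


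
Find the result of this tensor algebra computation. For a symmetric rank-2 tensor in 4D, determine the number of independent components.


A symmetric rank-2 tensor in d dimensions has d(d+1)/2 independent components.
d = 4
d(d+1)/2 = 4 * 5 / 2 = 20 / 2 = 10

10


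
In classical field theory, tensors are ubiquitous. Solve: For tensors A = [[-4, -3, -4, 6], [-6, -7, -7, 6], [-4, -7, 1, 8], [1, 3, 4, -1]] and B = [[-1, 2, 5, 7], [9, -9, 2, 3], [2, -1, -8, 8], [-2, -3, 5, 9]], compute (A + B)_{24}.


Tensor addition is component-wise: (A + B)_{ij} = A_{ij} + B_{ij}.
A_{24} = 6
B_{24} = 3
(A + B)_{24} = 6 + 3 = 9

9


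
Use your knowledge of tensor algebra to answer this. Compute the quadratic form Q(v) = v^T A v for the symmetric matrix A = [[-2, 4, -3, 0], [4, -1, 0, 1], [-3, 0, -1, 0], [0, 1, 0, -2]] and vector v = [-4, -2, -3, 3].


First compute Av:
(Av)_1 = -2*-4 + 4*-2 + -3*-3 + 0*3 = 9
(Av)_2 = 4*-4 + -1*-2 + 0*-3 + 1*3 = -11
(Av)_3 = -3*-4 + 0*-2 + -1*-3 + 0*3 = 15
(Av)_4 = 0*-4 + 1*-2 + 0*-3 + -2*3 = -8
Av = [9, -11, 15, -8]
Then v^T (Av) = -4*9 + -2*-11 + -3*15 + 3*-8
= -36 + 22 + -45 + -24 = -83

-83


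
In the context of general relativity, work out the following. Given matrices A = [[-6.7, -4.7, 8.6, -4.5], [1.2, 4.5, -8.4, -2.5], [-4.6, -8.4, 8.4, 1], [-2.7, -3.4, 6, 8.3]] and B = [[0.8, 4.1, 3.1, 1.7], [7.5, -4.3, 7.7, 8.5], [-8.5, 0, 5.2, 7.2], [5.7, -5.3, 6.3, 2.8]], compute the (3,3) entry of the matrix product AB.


(AB)_{ij} = sum_k A_{ik} B_{kj}.
For i=3, j=3:
A_{31} * B_{13} = -4.6 * 3.1 = -14.26
A_{32} * B_{23} = -8.4 * 7.7 = -64.68
A_{33} * B_{33} = 8.4 * 5.2 = 43.68
A_{34} * B_{43} = 1 * 6.3 = 6.3
Sum = -14.26 + -64.68 + 43.68 + 6.3 = -28.96

-28.96


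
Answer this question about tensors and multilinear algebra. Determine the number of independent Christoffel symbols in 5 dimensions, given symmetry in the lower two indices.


Christoffel symbols Gamma^k_{ij} are symmetric in i,j, so there are d * d(d+1)/2 independent symbols.
d = 5
d(d+1)/2 = 5 * 6 / 2 = 15
Total = 5 * 15 = 75

75


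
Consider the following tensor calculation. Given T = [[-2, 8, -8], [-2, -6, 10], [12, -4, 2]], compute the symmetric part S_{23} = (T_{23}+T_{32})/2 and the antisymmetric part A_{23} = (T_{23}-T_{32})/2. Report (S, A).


T_{23} = 10
T_{32} = -4
S_{23} = (10 + -4)/2 = 6/2 = 3
A_{23} = (10 - -4)/2 = 14/2 = 7
Check: S + A = 3 + 7 = 10 = T_{23}.

(3, 7)


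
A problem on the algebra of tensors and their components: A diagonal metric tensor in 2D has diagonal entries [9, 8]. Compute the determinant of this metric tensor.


For a diagonal metric, the determinant is the product of diagonal entries.
Diagonal entries: 9, 8
det(g) = 9 * 8 = 72

72


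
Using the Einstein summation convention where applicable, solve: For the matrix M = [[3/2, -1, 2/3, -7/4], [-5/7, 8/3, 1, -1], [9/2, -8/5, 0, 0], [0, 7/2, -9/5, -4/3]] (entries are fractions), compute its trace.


The trace is the sum of diagonal entries.
Diagonal: M[1,1] = 3/2, M[2,2] = 8/3, M[3,3] = 0, M[4,4] = -4/3
Tr(M) = 3/2 + 8/3 + 0 + -4/3
Computing step by step:
After adding M[1,1]: 3/2
After adding M[2,2]: 25/6
After adding M[3,3]: 25/6
After adding M[4,4]: 17/6
Tr(M) = 17/6

17/6


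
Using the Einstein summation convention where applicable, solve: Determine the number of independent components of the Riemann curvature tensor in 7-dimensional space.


The Riemann tensor in d dimensions has d^2(d^2 - 1)/12 independent components.
d = 7, so d^2 = 49
d^2 - 1 = 48
d^2(d^2 - 1) = 49 * 48 = 2352
Divide by 12: 2352 / 12 = 196

196


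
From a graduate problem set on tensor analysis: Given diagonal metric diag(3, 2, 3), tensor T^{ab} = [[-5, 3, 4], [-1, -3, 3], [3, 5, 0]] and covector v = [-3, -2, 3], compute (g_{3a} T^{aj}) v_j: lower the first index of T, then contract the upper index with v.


Step 1: lower the first index. For a diagonal metric, g_{ia} T^{aj} = g_{ii} T^{ij} (no sum on i).
g_{33} = 3
S_3{}^1 = 3 * T^{31} = 3 * 3 = 9
S_3{}^2 = 3 * T^{32} = 3 * 5 = 15
S_3{}^3 = 3 * T^{33} = 3 * 0 = 0
Step 2: contract S_3{}^j with v_j.
S_3{}^1 * v_1 = 9 * -3 = -27
S_3{}^2 * v_2 = 15 * -2 = -30
S_3{}^3 * v_3 = 0 * 3 = 0
Result = -27 + -30 + 0 = -57

-57


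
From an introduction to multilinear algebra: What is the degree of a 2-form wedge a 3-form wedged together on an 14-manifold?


The degree of a wedge product is the sum of the degrees of the individual forms.
Degrees: 2, 3
Total degree = 2 + 3 = 5

5


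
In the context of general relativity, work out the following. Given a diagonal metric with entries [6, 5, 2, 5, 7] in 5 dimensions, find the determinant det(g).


For a diagonal metric, the determinant is the product of diagonal entries.
Diagonal entries: 6, 5, 2, 5, 7
det(g) = 6 * 5 * 2 * 5 * 7 = 2100

2100


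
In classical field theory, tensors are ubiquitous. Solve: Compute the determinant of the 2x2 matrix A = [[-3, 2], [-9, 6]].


For a 2x2 matrix [[a, b], [c, d]], det = a*d - b*c.
a = -3, b = 2, c = -9, d = 6
a*d = -3 * 6 = -18
b*c = 2 * -9 = -18
det = -18 - -18 = 0

0


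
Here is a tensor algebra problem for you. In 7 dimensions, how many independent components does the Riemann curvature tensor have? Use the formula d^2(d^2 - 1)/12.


The Riemann tensor in d dimensions has d^2(d^2 - 1)/12 independent components.
d = 7, so d^2 = 49
d^2 - 1 = 48
d^2(d^2 - 1) = 49 * 48 = 2352
Divide by 12: 2352 / 12 = 196

196


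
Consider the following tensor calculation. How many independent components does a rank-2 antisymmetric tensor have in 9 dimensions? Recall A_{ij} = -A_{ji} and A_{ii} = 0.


An antisymmetric rank-2 tensor satisfies A_{ij} = -A_{ji}, so diagonal entries are zero.
The independent components are the upper-triangular entries: C(n, 2) = n(n-1)/2.
n = 9
C(9, 2) = 9 * 8 / 2 = 72 / 2 = 36

36


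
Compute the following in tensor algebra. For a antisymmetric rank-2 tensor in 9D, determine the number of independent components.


A antisymmetric rank-2 tensor in d dimensions has d(d-1)/2 independent components.
d = 9
d(d-1)/2 = 9 * 8 / 2 = 72 / 2 = 36

36


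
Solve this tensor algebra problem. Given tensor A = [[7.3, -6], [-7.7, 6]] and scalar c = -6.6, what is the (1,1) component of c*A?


Scalar multiplication: (cA)_{ij} = c * A_{ij}.
c = -6.6
A_{11} = 7.3
(cA)_{11} = -6.6 * 7.3 = -48.18

-48.18


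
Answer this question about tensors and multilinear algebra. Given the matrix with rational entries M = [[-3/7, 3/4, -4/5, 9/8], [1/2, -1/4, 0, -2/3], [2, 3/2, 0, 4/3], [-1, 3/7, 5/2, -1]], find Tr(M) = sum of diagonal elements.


The trace is the sum of diagonal entries.
Diagonal: M[1,1] = -3/7, M[2,2] = -1/4, M[3,3] = 0, M[4,4] = -1
Tr(M) = -3/7 + -1/4 + 0 + -1
Computing step by step:
After adding M[1,1]: -3/7
After adding M[2,2]: -19/28
After adding M[3,3]: -19/28
After adding M[4,4]: -47/28
Tr(M) = -47/28

-47/28
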